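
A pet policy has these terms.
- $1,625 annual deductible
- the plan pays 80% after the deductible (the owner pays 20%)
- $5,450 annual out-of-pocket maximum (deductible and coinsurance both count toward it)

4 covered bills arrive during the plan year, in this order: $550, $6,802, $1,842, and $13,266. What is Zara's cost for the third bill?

$368.40

Claim 1 — $550: entire amount goes to the deductible. Owner owes $550 (running OOP $550).
Claim 2 — $6,802: deductible takes $1,075, $5,727 remains; owner's 20% is $1,145.40. Cost to owner: $2,220.40. OOP to date $2,770.40.
Claim 3 — $1,842: 20% coinsurance on $1,842 = $368.40. Owner pays $368.40; OOP now $3,138.80.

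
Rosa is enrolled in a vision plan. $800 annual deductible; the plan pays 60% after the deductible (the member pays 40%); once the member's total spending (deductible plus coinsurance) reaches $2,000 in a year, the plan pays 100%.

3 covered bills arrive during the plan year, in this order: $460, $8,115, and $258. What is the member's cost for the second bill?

$1,540

Claim 1 — $460: all of it applies to the deductible. Member owes $460 (running OOP $460).
Claim 2 — $8,115: deductible takes $340, $7,775 remains; 40% of $7,775 = $3,110. Together that's $340 + $3,110 = $3,450. That would push OOP to $3,910, over the $2,000 cap, so member pays $2,000 − $460 = $1,540.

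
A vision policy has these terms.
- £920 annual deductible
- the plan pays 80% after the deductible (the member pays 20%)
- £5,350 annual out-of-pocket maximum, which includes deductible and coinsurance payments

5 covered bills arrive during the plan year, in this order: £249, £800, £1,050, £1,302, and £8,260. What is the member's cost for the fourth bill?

£260.40

Claim 1 — £249: all of it applies to the deductible. Member pays £249; OOP now £249.
Claim 2 — £800: deductible takes £671, £129 remains; 20% of £129 = £25.80. Member pays £696.80; OOP now £945.80.
Claim 3 — £1,050: deductible already satisfied, so member's share is 20% × £1,050 = £210. Member owes £210 (running OOP £1,155.80).
Claim 4 — £1,302: deductible met; 20% of £1,302 = £260.40. Member pays £260.40; OOP now £1,416.20.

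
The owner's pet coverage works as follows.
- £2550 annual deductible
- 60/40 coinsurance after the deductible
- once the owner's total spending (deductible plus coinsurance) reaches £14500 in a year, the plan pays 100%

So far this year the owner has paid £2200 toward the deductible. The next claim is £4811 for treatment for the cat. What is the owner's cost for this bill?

£2200 of the £2550 deductible is already met, leaving £350.
After the £350 deductible portion, £4811 − £350 = £4461 is subject to coinsurance.
Owner's 40% share of £4461 is £1784.40.
So the owner owes £350 + £1784.40 = £2134.40 before any cap.
Cumulative spending £2200 + £2134.40 = £4334.40 stays under the £14500 maximum.

£2134.40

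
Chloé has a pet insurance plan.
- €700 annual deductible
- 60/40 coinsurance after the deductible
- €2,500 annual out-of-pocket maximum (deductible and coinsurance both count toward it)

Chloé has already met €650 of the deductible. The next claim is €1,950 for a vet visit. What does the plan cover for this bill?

€1,140

Deductible still to meet: €700 − €650 = €50.
That leaves €1,950 − €50 = €1,900 for coinsurance.
Owner's 40% share of €1,900 is €760.
That puts the owner's cost at €50 + €760 = €810 before any cap.
Total out-of-pocket so far would be €650 + €810 = €1,460, below the €2,500 cap — no reduction.
The insurer covers the remainder: €1,950 − €810 = €1,140.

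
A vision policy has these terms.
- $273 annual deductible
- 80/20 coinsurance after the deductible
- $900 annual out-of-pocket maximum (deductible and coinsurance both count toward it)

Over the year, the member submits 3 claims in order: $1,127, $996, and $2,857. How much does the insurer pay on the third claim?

$2,600

Bill 1, $1,127: $273 finishes the deductible; $854 goes to coinsurance; member's 20% is $170.80. Cost to member: $443.80. OOP to date $443.80. Plan pays $1,127 − $443.80 = $683.20.
Bill 2, $996: deductible met; 20% of $996 = $199.20. Member pays $199.20; OOP now $643. Plan pays $996 − $199.20 = $796.80.
Bill 3, $2,857: 20% coinsurance on $2,857 = $571.40. Adding that to $643 gives $1,214.40, past the $900 cap; member pays only $900 − $643 = $257. Insurer: $2,857 − $257 = $2,600.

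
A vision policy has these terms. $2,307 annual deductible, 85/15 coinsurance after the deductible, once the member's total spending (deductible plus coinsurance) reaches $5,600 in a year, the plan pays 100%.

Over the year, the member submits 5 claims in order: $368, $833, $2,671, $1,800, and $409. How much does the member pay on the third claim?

#1 ($368): all of it applies to the deductible. Cost to member: $368. OOP to date $368.
#2 ($833): fully absorbed by the deductible. Member owes $833 (running OOP $1,201).
#3 ($2,671): $1,106 finishes the deductible; $1,565 goes to coinsurance; member's 15% is $234.75. Member owes $1,340.75 (running OOP $2,541.75).

$1,340.75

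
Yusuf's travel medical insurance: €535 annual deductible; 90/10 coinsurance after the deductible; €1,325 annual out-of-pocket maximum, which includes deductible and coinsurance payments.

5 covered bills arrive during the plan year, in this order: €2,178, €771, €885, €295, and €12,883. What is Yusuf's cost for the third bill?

Claim 1 (€2,178): deductible takes €535, €1,643 remains; traveler's 10% is €164.30. Cost to traveler: €699.30. OOP to date €699.30.
Claim 2 (€771): deductible met; 10% of €771 = €77.10. Traveler pays €77.10; OOP now €776.40.
Claim 3 (€885): 10% coinsurance on €885 = €88.50. Traveler owes €88.50 (running OOP €864.90).

€88.50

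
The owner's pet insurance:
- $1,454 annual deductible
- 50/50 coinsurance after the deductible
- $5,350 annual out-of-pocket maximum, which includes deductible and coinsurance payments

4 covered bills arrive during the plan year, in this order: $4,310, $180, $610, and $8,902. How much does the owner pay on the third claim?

Claim 1 — $4,310: $1,454 finishes the deductible; $2,856 goes to coinsurance; owner's 50% is $1,428. Cost to owner: $2,882. OOP to date $2,882.
Claim 2 — $180: deductible already satisfied, so owner's share is 50% × $180 = $90. Owner pays $90; OOP now $2,972.
Claim 3 — $610: deductible already satisfied, so owner's share is 50% × $610 = $305. Owner owes $305 (running OOP $3,277).

$305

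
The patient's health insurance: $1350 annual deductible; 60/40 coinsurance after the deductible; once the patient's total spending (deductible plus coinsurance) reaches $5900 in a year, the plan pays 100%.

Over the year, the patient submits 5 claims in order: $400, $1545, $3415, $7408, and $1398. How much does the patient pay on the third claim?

$1366

Claim 1 — $400: fully absorbed by the deductible. Patient pays $400; OOP now $400.
Claim 2 — $1545: $950 finishes the deductible; $595 goes to coinsurance; coinsurance $595 × 40% = $238. Cost to patient: $1188. OOP to date $1588.
Claim 3 — $3415: deductible already satisfied, so patient's share is 40% × $3415 = $1366. Patient pays $1366; OOP now $2954.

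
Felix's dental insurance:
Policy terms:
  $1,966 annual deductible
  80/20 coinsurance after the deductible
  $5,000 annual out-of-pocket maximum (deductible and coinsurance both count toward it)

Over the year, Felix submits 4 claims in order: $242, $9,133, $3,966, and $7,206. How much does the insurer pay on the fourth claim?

#1 ($242): fully absorbed by the deductible. Patient owes $242 (running OOP $242). Insurer: $242 − $242 = $0.
#2 ($9,133): $1,724 to deductible, leaving $7,409; coinsurance $7,409 × 20% = $1,481.80. Patient owes $3,205.80 (running OOP $3,447.80). Insurer: $9,133 − $3,205.80 = $5,927.20.
#3 ($3,966): deductible met; 20% of $3,966 = $793.20. Patient owes $793.20 (running OOP $4,241). Insurer: $3,966 − $793.20 = $3,172.80.
#4 ($7,206): deductible met; 20% of $7,206 = $1,441.20. Adding that to $4,241 gives $5,682.20, past the $5,000 cap; patient pays only $5,000 − $4,241 = $759. Plan pays $7,206 − $759 = $6,447.

$6,447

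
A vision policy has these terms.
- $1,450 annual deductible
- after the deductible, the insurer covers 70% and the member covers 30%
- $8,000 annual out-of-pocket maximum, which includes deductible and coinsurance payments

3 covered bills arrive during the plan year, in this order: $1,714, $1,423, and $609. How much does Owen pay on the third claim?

$182.70

#1 ($1,714): deductible takes $1,450, $264 remains; coinsurance $264 × 30% = $79.20. Member owes $1,529.20 (running OOP $1,529.20).
#2 ($1,423): deductible already satisfied, so member's share is 30% × $1,423 = $426.90. Cost to member: $426.90. OOP to date $1,956.10.
#3 ($609): deductible already satisfied, so member's share is 30% × $609 = $182.70. Cost to member: $182.70. OOP to date $2,138.80.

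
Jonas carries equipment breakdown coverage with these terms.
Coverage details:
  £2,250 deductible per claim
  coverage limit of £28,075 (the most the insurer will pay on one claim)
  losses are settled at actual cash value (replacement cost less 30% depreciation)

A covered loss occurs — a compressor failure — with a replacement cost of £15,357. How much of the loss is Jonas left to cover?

Depreciate 30%: the covered value is £15,357 × 0.7 = £10,749.90.
Subtract the deductible: £10,749.90 − £2,250 = £8,499.90.
£8,499.90 is within the £28,075 limit, so the insurer pays £8,499.90.
Business owner's share is the uncovered remainder: £15,357 − £8,499.90 = £6,857.10.

£6,857.10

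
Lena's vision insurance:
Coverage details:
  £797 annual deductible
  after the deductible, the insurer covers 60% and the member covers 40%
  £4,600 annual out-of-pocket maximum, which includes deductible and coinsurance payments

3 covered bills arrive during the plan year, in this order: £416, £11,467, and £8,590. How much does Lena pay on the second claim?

#1 (£416): all of it applies to the deductible. Cost to member: £416. OOP to date £416.
#2 (£11,467): £381 to deductible, leaving £11,086; member's 40% is £4,434.40. Together that's £381 + £4,434.40 = £4,815.40. OOP would hit £5,231.40 > £4,600, so the cap limits the member to £4,600 − £416 = £4,184.

£4,184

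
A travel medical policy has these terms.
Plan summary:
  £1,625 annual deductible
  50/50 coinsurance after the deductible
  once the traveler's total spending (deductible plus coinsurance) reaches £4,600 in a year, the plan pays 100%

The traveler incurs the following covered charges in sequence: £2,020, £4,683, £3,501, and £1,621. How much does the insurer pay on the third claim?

£3,065

Bill 1, £2,020: £1,625 to deductible, leaving £395; coinsurance £395 × 50% = £197.50. Traveler pays £1,822.50; OOP now £1,822.50. Insurer: £2,020 − £1,822.50 = £197.50.
Bill 2, £4,683: deductible already satisfied, so traveler's share is 50% × £4,683 = £2,341.50. Traveler pays £2,341.50; OOP now £4,164. Insurer: £4,683 − £2,341.50 = £2,341.50.
Bill 3, £3,501: deductible already satisfied, so traveler's share is 50% × £3,501 = £1,750.50. That would push OOP to £5,914.50, over the £4,600 cap, so traveler pays £4,600 − £4,164 = £436. Insurer: £3,501 − £436 = £3,065.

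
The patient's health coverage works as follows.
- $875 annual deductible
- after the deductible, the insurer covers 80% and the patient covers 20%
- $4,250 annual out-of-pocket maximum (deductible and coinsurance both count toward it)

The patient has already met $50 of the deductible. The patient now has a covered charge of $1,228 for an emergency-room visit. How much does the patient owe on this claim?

$905.60

Remaining deductible: $875 − $50 = $825.
After the $825 deductible portion, $1,228 − $825 = $403 is subject to coinsurance.
Coinsurance: $403 × 20% = $80.60.
Patient responsibility before any cap: $825 + $80.60 = $905.60.
Cumulative spending $50 + $905.60 = $955.60 stays under the $4,250 maximum.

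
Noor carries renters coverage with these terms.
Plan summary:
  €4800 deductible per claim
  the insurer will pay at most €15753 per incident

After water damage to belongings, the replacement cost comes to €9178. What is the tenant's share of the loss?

€4800

Less the €4800 deductible: €9178 − €4800 = €4378.
That's under the €15753 cap, so the insurer reimburses the full €4378.
Tenant's share is the uncovered remainder: €9178 − €4378 = €4800.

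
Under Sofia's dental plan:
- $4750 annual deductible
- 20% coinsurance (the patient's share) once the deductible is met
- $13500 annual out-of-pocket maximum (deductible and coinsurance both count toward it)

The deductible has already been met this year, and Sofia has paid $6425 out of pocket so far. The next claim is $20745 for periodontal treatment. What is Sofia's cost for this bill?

$4149

With the deductible met, the entire $20745 is subject to coinsurance.
Coinsurance: $20745 × 20% = $4149.
Year-to-date out-of-pocket becomes $6425 + $4149 = $10574, still under the $13500 maximum, so no cap applies.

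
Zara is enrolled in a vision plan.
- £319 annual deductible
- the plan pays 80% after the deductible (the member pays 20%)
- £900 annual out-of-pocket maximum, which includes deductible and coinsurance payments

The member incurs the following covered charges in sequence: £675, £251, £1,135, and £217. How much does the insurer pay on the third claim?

£908

Claim 1 — £675: £319 to deductible, leaving £356; coinsurance £356 × 20% = £71.20. Member pays £390.20; OOP now £390.20. Plan pays £675 − £390.20 = £284.80.
Claim 2 — £251: 20% coinsurance on £251 = £50.20. Cost to member: £50.20. OOP to date £440.40. Insurer: £251 − £50.20 = £200.80.
Claim 3 — £1,135: deductible met; 20% of £1,135 = £227. Member pays £227; OOP now £667.40. Insurer: £1,135 − £227 = £908.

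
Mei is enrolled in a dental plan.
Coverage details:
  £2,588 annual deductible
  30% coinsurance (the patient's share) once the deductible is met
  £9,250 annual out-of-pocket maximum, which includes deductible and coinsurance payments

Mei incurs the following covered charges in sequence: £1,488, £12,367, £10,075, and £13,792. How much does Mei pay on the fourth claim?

£259.40

Claim 1 — £1,488: all of it applies to the deductible. Cost to patient: £1,488. OOP to date £1,488.
Claim 2 — £12,367: deductible takes £1,100, £11,267 remains; 30% of £11,267 = £3,380.10. Cost to patient: £4,480.10. OOP to date £5,968.10.
Claim 3 — £10,075: deductible met; 30% of £10,075 = £3,022.50. Cost to patient: £3,022.50. OOP to date £8,990.60.
Claim 4 — £13,792: deductible already satisfied, so patient's share is 30% × £13,792 = £4,137.60. OOP would hit £13,128.20 > £9,250, so the cap limits the patient to £9,250 − £8,990.60 = £259.40.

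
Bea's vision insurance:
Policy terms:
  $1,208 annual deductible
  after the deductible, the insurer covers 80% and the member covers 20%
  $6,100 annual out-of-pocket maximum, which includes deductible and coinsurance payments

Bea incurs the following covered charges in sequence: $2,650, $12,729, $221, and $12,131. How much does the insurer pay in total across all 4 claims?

#1 ($2,650): $1,208 finishes the deductible; $1,442 goes to coinsurance; coinsurance $1,442 × 20% = $288.40. Member pays $1,496.40; OOP now $1,496.40. Insurer: $2,650 − $1,496.40 = $1,153.60.
#2 ($12,729): deductible already satisfied, so member's share is 20% × $12,729 = $2,545.80. Cost to member: $2,545.80. OOP to date $4,042.20. Insurer: $12,729 − $2,545.80 = $10,183.20.
#3 ($221): 20% coinsurance on $221 = $44.20. Member owes $44.20 (running OOP $4,086.40). Insurer: $221 − $44.20 = $176.80.
#4 ($12,131): 20% coinsurance on $12,131 = $2,426.20. Adding that to $4,086.40 gives $6,512.60, past the $6,100 cap; member pays only $6,100 − $4,086.40 = $2,013.60. Plan pays $12,131 − $2,013.60 = $10,117.40.
Insurer total = bills − member's total = $27,731 − $6,100 = $21,631.

$21,631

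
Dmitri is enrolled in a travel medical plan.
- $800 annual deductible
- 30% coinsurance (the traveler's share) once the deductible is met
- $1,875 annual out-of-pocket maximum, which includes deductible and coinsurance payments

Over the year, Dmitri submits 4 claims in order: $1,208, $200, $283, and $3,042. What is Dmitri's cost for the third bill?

$84.90

Claim 1 ($1,208): deductible takes $800, $408 remains; coinsurance $408 × 30% = $122.40. Traveler owes $922.40 (running OOP $922.40).
Claim 2 ($200): deductible already satisfied, so traveler's share is 30% × $200 = $60. Traveler owes $60 (running OOP $982.40).
Claim 3 ($283): deductible already satisfied, so traveler's share is 30% × $283 = $84.90. Cost to traveler: $84.90. OOP to date $1,067.30.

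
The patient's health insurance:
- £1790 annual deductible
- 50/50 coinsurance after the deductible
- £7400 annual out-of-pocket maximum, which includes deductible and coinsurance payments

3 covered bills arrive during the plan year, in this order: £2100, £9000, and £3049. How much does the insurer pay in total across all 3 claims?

£6749

Claim 1 — £2100: £1790 finishes the deductible; £310 goes to coinsurance; coinsurance £310 × 50% = £155. Patient pays £1945; OOP now £1945. Plan pays £2100 − £1945 = £155.
Claim 2 — £9000: deductible met; 50% of £9000 = £4500. Patient pays £4500; OOP now £6445. Plan pays £9000 − £4500 = £4500.
Claim 3 — £3049: 50% coinsurance on £3049 = £1524.50. That would push OOP to £7969.50, over the £7400 cap, so patient pays £7400 − £6445 = £955. Insurer: £3049 − £955 = £2094.
Insurer total = bills − patient's total = £14149 − £7400 = £6749.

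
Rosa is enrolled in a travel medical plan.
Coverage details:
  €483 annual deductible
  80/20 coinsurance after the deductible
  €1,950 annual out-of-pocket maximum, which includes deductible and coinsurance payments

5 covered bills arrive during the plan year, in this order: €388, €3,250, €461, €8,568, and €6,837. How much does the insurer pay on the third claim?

#1 (€388): fully absorbed by the deductible. Traveler pays €388; OOP now €388. Plan pays €388 − €388 = €0.
#2 (€3,250): €95 to deductible, leaving €3,155; 20% of €3,155 = €631. Traveler owes €726 (running OOP €1,114). Insurer: €3,250 − €726 = €2,524.
#3 (€461): deductible met; 20% of €461 = €92.20. Cost to traveler: €92.20. OOP to date €1,206.20. Insurer: €461 − €92.20 = €368.80.

€368.80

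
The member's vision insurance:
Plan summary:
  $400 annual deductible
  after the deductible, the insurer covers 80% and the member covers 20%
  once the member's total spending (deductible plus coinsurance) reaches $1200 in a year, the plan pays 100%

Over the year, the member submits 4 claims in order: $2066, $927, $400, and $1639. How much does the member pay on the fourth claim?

Claim 1 ($2066): deductible takes $400, $1666 remains; member's 20% is $333.20. Member pays $733.20; OOP now $733.20.
Claim 2 ($927): deductible already satisfied, so member's share is 20% × $927 = $185.40. Member owes $185.40 (running OOP $918.60).
Claim 3 ($400): deductible met; 20% of $400 = $80. Member pays $80; OOP now $998.60.
Claim 4 ($1639): 20% coinsurance on $1639 = $327.80. OOP would hit $1326.40 > $1200, so the cap limits the member to $1200 − $998.60 = $201.40.

$201.40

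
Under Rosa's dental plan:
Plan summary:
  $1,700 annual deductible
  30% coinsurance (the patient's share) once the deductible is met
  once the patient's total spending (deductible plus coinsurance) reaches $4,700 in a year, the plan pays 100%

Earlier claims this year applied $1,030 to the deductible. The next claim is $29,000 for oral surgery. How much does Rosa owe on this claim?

Deductible still to meet: $1,700 − $1,030 = $670.
After the $670 deductible portion, $29,000 − $670 = $28,330 is subject to coinsurance.
Coinsurance: $28,330 × 30% = $8,499.
Patient responsibility before any cap: $670 + $8,499 = $9,169.
Adding $9,169 to the $1,030 already spent would give $10,199, which exceeds the $4,700 cap; the patient pays just $4,700 − $1,030 = $3,670.

$3,670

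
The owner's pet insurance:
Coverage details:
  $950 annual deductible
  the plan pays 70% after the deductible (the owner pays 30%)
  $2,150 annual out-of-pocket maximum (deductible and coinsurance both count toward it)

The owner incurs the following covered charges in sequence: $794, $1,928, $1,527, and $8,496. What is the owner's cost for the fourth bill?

$210.30

Claim 1 — $794: fully absorbed by the deductible. Owner pays $794; OOP now $794.
Claim 2 — $1,928: deductible takes $156, $1,772 remains; 30% of $1,772 = $531.60. Owner pays $687.60; OOP now $1,481.60.
Claim 3 — $1,527: deductible met; 30% of $1,527 = $458.10. Cost to owner: $458.10. OOP to date $1,939.70.
Claim 4 — $8,496: deductible already satisfied, so owner's share is 30% × $8,496 = $2,548.80. OOP would hit $4,488.50 > $2,150, so the cap limits the owner to $2,150 − $1,939.70 = $210.30.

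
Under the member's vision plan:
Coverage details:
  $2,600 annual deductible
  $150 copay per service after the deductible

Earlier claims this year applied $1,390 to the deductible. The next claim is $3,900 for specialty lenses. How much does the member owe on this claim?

$1,390 of the $2,600 deductible is already met, leaving $1,210.
That leaves $3,900 − $1,210 = $2,690 for the copay.
Copay on this service: $150.
That puts the member's cost at $1,210 + $150 = $1,360.

$1,360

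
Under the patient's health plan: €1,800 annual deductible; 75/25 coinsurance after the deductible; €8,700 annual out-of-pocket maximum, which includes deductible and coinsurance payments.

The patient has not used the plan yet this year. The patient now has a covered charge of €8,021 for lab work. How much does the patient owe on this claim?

€3,355.25

The full €1,800 deductible is still open; €1,800 of this bill applies to it.
After the €1,800 deductible portion, €8,021 − €1,800 = €6,221 is subject to coinsurance.
Coinsurance: €6,221 × 25% = €1,555.25.
That puts the patient's cost at €1,800 + €1,555.25 = €3,355.25 before any cap.
Cumulative spending €0 + €3,355.25 = €3,355.25 stays under the €8,700 maximum.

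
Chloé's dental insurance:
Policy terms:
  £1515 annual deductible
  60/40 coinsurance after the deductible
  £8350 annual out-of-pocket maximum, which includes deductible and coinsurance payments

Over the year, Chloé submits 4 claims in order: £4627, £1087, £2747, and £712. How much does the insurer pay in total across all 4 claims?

£4594.80

Claim 1 — £4627: £1515 to deductible, leaving £3112; 40% of £3112 = £1244.80. Cost to patient: £2759.80. OOP to date £2759.80. Plan pays £4627 − £2759.80 = £1867.20.
Claim 2 — £1087: deductible met; 40% of £1087 = £434.80. Cost to patient: £434.80. OOP to date £3194.60. Insurer: £1087 − £434.80 = £652.20.
Claim 3 — £2747: 40% coinsurance on £2747 = £1098.80. Cost to patient: £1098.80. OOP to date £4293.40. Plan pays £2747 − £1098.80 = £1648.20.
Claim 4 — £712: deductible met; 40% of £712 = £284.80. Patient owes £284.80 (running OOP £4578.20). Insurer: £712 − £284.80 = £427.20.
Insurer total: £1867.20 + £652.20 + £1648.20 + £427.20 = £4594.80.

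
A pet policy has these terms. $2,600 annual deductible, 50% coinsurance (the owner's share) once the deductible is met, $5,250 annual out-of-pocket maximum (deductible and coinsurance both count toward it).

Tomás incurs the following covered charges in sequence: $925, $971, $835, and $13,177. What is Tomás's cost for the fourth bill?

$2,584.50

Claim 1 ($925): entire amount goes to the deductible. Owner pays $925; OOP now $925.
Claim 2 ($971): entire amount goes to the deductible. Cost to owner: $971. OOP to date $1,896.
Claim 3 ($835): deductible takes $704, $131 remains; 50% of $131 = $65.50. Owner pays $769.50; OOP now $2,665.50.
Claim 4 ($13,177): 50% coinsurance on $13,177 = $6,588.50. OOP would hit $9,254 > $5,250, so the cap limits the owner to $5,250 − $2,665.50 = $2,584.50.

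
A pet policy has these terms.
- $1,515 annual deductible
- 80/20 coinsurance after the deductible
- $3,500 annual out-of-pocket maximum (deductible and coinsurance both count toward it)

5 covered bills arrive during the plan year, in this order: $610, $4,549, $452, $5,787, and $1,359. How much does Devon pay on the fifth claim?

$8.40

Claim 1 ($610): fully absorbed by the deductible. Cost to owner: $610. OOP to date $610.
Claim 2 ($4,549): $905 to deductible, leaving $3,644; owner's 20% is $728.80. Owner pays $1,633.80; OOP now $2,243.80.
Claim 3 ($452): deductible met; 20% of $452 = $90.40. Owner pays $90.40; OOP now $2,334.20.
Claim 4 ($5,787): deductible already satisfied, so owner's share is 20% × $5,787 = $1,157.40. Owner owes $1,157.40 (running OOP $3,491.60).
Claim 5 ($1,359): deductible met; 20% of $1,359 = $271.80. OOP would hit $3,763.40 > $3,500, so the cap limits the owner to $3,500 − $3,491.60 = $8.40.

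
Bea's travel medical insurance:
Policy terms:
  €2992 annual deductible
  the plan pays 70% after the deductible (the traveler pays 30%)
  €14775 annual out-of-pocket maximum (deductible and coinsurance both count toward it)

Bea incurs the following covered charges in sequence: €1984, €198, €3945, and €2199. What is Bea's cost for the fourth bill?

€659.70

Bill 1, €1984: entire amount goes to the deductible. Traveler owes €1984 (running OOP €1984).
Bill 2, €198: all of it applies to the deductible. Traveler pays €198; OOP now €2182.
Bill 3, €3945: €810 finishes the deductible; €3135 goes to coinsurance; 30% of €3135 = €940.50. Cost to traveler: €1750.50. OOP to date €3932.50.
Bill 4, €2199: deductible met; 30% of €2199 = €659.70. Cost to traveler: €659.70. OOP to date €4592.20.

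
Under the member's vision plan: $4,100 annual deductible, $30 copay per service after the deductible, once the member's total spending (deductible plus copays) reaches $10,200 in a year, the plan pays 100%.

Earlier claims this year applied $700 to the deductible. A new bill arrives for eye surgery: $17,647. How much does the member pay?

$700 of the $4,100 deductible is already met, leaving $3,400.
The remaining $14,247 (= $17,647 − $3,400) moves to the copay.
Copay on this service: $30.
Member responsibility before any cap: $3,400 + $30 = $3,430.
Total out-of-pocket so far would be $700 + $3,430 = $4,130, below the $10,200 cap — no reduction.

$3,430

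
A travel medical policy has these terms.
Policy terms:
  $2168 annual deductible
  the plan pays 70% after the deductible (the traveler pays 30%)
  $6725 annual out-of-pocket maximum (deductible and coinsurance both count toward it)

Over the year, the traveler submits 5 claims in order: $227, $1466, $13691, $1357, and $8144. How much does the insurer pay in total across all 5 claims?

#1 ($227): fully absorbed by the deductible. Traveler pays $227; OOP now $227. Plan pays $227 − $227 = $0.
#2 ($1466): fully absorbed by the deductible. Traveler owes $1466 (running OOP $1693). Insurer: $1466 − $1466 = $0.
#3 ($13691): $475 to deductible, leaving $13216; 30% of $13216 = $3964.80. Cost to traveler: $4439.80. OOP to date $6132.80. Insurer: $13691 − $4439.80 = $9251.20.
#4 ($1357): deductible already satisfied, so traveler's share is 30% × $1357 = $407.10. Traveler pays $407.10; OOP now $6539.90. Plan pays $1357 − $407.10 = $949.90.
#5 ($8144): deductible already satisfied, so traveler's share is 30% × $8144 = $2443.20. OOP would hit $8983.10 > $6725, so the cap limits the traveler to $6725 − $6539.90 = $185.10. Insurer: $8144 − $185.10 = $7958.90.
Insurer total: $0 + $0 + $9251.20 + $949.90 + $7958.90 = $18160.

$18160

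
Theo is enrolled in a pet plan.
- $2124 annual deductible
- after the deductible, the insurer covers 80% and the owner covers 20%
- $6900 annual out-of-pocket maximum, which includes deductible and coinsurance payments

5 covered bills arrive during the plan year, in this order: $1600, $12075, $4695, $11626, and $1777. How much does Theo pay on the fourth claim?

$1526.80

Bill 1, $1600: all of it applies to the deductible. Owner owes $1600 (running OOP $1600).
Bill 2, $12075: $524 to deductible, leaving $11551; 20% of $11551 = $2310.20. Cost to owner: $2834.20. OOP to date $4434.20.
Bill 3, $4695: 20% coinsurance on $4695 = $939. Owner pays $939; OOP now $5373.20.
Bill 4, $11626: deductible met; 20% of $11626 = $2325.20. That would push OOP to $7698.40, over the $6900 cap, so owner pays $6900 − $5373.20 = $1526.80.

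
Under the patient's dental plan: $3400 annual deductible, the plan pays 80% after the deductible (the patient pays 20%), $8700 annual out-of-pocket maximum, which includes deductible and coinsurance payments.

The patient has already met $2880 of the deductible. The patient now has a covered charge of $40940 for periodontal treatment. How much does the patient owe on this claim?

$5820

$2880 of the $3400 deductible is already met, leaving $520.
After the $520 deductible portion, $40940 − $520 = $40420 is subject to coinsurance.
20% of $40420 = $8084 falls to the patient.
So the patient owes $520 + $8084 = $8604 before any cap.
That would bring total out-of-pocket to $11484, past the $8700 cap. The patient is capped at $8700 − $2880 = $5820 on this claim.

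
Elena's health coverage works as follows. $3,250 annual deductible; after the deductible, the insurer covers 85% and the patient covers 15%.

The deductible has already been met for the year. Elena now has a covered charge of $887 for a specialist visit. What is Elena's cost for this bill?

$133.05

The deductible is already satisfied, so the full bill goes to coinsurance.
15% of $887 = $133.05 falls to the patient.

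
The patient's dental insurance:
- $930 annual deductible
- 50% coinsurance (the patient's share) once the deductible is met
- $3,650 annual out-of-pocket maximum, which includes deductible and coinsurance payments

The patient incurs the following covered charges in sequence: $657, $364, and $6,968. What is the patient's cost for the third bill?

#1 ($657): all of it applies to the deductible. Patient pays $657; OOP now $657.
#2 ($364): $273 to deductible, leaving $91; patient's 50% is $45.50. Patient pays $318.50; OOP now $975.50.
#3 ($6,968): deductible met; 50% of $6,968 = $3,484. OOP would hit $4,459.50 > $3,650, so the cap limits the patient to $3,650 − $975.50 = $2,674.50.

$2,674.50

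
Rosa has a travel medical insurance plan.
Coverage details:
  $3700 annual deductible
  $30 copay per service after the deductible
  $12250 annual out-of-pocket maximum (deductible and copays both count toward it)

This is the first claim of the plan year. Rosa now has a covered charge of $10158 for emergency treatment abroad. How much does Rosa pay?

Nothing has been paid toward the $3700 deductible, so the first $3700 of this charge is applied there.
After the $3700 deductible portion, $10158 − $3700 = $6458 is subject to the copay.
Copay on this service: $30.
Traveler responsibility before any cap: $3700 + $30 = $3730.
Year-to-date out-of-pocket becomes $0 + $3730 = $3730, still under the $12250 maximum, so no cap applies.

$3730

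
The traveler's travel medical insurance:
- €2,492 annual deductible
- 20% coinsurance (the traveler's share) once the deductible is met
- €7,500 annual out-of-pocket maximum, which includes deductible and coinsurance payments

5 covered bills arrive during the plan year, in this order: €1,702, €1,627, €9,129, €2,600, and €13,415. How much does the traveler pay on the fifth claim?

Claim 1 (€1,702): fully absorbed by the deductible. Cost to traveler: €1,702. OOP to date €1,702.
Claim 2 (€1,627): €790 finishes the deductible; €837 goes to coinsurance; traveler's 20% is €167.40. Traveler owes €957.40 (running OOP €2,659.40).
Claim 3 (€9,129): 20% coinsurance on €9,129 = €1,825.80. Traveler pays €1,825.80; OOP now €4,485.20.
Claim 4 (€2,600): deductible met; 20% of €2,600 = €520. Traveler pays €520; OOP now €5,005.20.
Claim 5 (€13,415): deductible already satisfied, so traveler's share is 20% × €13,415 = €2,683. Adding that to €5,005.20 gives €7,688.20, past the €7,500 cap; traveler pays only €7,500 − €5,005.20 = €2,494.80.

€2,494.80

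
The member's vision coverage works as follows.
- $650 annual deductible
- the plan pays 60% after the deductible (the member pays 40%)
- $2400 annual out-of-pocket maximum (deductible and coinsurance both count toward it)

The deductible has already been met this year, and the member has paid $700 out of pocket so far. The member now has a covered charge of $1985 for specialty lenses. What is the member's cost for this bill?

$794

With the deductible met, the entire $1985 is subject to coinsurance.
Coinsurance: $1985 × 40% = $794.
Year-to-date out-of-pocket becomes $700 + $794 = $1494, still under the $2400 maximum, so no cap applies.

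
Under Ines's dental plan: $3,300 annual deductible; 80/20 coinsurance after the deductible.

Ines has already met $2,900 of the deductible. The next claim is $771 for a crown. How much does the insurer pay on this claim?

$296.80

Deductible still to meet: $3,300 − $2,900 = $400.
That leaves $771 − $400 = $371 for coinsurance.
Coinsurance: $371 × 20% = $74.20.
So the patient owes $400 + $74.20 = $474.20.
The plan picks up $771 − $474.20 = $296.80.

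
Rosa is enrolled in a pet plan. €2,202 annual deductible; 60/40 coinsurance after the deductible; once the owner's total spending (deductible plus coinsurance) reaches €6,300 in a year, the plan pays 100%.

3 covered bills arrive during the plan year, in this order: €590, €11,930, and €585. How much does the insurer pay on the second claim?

€6,220

Claim 1 (€590): fully absorbed by the deductible. Owner owes €590 (running OOP €590). Plan pays €590 − €590 = €0.
Claim 2 (€11,930): €1,612 to deductible, leaving €10,318; owner's 40% is €4,127.20. Deductible plus coinsurance: €1,612 + €4,127.20 = €5,739.20. That would push OOP to €6,329.20, over the €6,300 cap, so owner pays €6,300 − €590 = €5,710. Insurer: €11,930 − €5,710 = €6,220.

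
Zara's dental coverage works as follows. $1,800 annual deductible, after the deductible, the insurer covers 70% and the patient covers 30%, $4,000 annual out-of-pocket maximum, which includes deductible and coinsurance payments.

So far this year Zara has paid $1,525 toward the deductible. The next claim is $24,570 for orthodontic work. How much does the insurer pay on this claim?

$22,095

$1,525 of the $1,800 deductible is already met, leaving $275.
That leaves $24,570 − $275 = $24,295 for coinsurance.
Patient's 30% share of $24,295 is $7,288.50.
So the patient owes $275 + $7,288.50 = $7,563.50 before any cap.
Adding $7,563.50 to the $1,525 already spent would give $9,088.50, which exceeds the $4,000 cap; the patient pays just $4,000 − $1,525 = $2,475.
The plan picks up $24,570 − $2,475 = $22,095.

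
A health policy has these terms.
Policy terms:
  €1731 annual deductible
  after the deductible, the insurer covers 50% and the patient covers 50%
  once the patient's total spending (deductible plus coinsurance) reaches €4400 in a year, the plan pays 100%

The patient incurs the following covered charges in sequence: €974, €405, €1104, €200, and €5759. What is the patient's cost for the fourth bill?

Claim 1 (€974): entire amount goes to the deductible. Cost to patient: €974. OOP to date €974.
Claim 2 (€405): fully absorbed by the deductible. Patient owes €405 (running OOP €1379).
Claim 3 (€1104): €352 to deductible, leaving €752; 50% of €752 = €376. Patient pays €728; OOP now €2107.
Claim 4 (€200): deductible met; 50% of €200 = €100. Cost to patient: €100. OOP to date €2207.

€100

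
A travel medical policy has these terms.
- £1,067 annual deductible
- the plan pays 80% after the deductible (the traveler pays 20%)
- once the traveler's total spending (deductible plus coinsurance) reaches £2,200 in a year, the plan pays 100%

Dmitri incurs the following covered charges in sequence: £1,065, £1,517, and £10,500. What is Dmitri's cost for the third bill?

£830

Bill 1, £1,065: entire amount goes to the deductible. Traveler pays £1,065; OOP now £1,065.
Bill 2, £1,517: deductible takes £2, £1,515 remains; traveler's 20% is £303. Traveler pays £305; OOP now £1,370.
Bill 3, £10,500: deductible met; 20% of £10,500 = £2,100. OOP would hit £3,470 > £2,200, so the cap limits the traveler to £2,200 − £1,370 = £830.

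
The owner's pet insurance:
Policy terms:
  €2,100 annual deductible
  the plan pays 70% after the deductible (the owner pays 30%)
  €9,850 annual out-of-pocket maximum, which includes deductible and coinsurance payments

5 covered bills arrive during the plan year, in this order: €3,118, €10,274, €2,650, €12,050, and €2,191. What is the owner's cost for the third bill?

#1 (€3,118): €2,100 to deductible, leaving €1,018; coinsurance €1,018 × 30% = €305.40. Owner pays €2,405.40; OOP now €2,405.40.
#2 (€10,274): 30% coinsurance on €10,274 = €3,082.20. Owner pays €3,082.20; OOP now €5,487.60.
#3 (€2,650): 30% coinsurance on €2,650 = €795. Owner owes €795 (running OOP €6,282.60).

€795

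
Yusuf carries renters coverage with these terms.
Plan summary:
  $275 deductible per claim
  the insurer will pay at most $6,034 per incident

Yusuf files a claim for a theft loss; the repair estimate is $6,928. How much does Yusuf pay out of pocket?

$894

Less the $275 deductible: $6,928 − $275 = $6,653.
Since $6,653 > $6,034, the payout is capped at $6,034.
Tenant's share is the uncovered remainder: $6,928 − $6,034 = $894.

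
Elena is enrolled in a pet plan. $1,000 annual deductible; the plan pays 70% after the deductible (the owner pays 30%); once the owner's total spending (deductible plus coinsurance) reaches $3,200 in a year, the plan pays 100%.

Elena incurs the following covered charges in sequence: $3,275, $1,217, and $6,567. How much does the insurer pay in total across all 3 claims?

$7,859

#1 ($3,275): $1,000 finishes the deductible; $2,275 goes to coinsurance; 30% of $2,275 = $682.50. Cost to owner: $1,682.50. OOP to date $1,682.50. Plan pays $3,275 − $1,682.50 = $1,592.50.
#2 ($1,217): deductible already satisfied, so owner's share is 30% × $1,217 = $365.10. Owner pays $365.10; OOP now $2,047.60. Plan pays $1,217 − $365.10 = $851.90.
#3 ($6,567): deductible already satisfied, so owner's share is 30% × $6,567 = $1,970.10. OOP would hit $4,017.70 > $3,200, so the cap limits the owner to $3,200 − $2,047.60 = $1,152.40. Insurer: $6,567 − $1,152.40 = $5,414.60.
Insurer total: $1,592.50 + $851.90 + $5,414.60 = $7,859.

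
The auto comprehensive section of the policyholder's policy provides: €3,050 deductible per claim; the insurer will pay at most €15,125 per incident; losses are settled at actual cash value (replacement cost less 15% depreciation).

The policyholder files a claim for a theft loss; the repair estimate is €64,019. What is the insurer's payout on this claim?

€15,125

Depreciate 15%: the covered value is €64,019 × 0.85 = €54,416.15.
Subtract the deductible: €54,416.15 − €3,050 = €51,366.15.
€51,366.15 exceeds the €15,125 limit, so the insurer pays the limit: €15,125.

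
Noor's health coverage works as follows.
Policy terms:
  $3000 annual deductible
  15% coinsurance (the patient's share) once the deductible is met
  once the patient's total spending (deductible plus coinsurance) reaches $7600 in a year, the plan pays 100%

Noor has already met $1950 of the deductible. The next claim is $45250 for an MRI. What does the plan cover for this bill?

$39600

Deductible still to meet: $3000 − $1950 = $1050.
That leaves $45250 − $1050 = $44200 for coinsurance.
Patient's 15% share of $44200 is $6630.
That puts the patient's cost at $1050 + $6630 = $7680 before any cap.
Year-to-date out-of-pocket would reach $1950 + $7680 = $9630, above the $7600 maximum, so the patient pays only $7600 − $1950 = $5650.
The plan picks up $45250 − $5650 = $39600.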